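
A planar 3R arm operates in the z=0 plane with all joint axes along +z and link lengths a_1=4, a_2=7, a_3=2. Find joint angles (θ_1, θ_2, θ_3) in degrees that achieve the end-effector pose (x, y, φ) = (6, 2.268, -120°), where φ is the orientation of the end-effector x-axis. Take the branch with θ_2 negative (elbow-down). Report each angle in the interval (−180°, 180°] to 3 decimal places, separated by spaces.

90.000 -90.000 -120.000

wrist centre = target − a_3·(cos φ, sin φ) = (7.0000, 4.0001)
cos θ_2 = (65.0004−4²−7²)/(2·4·7) = 0.0000; θ_2 = -89.9996° (elbow-down)
β = atan2(4.0001,7.0000) = 29.7452°; ψ = atan2(-7.0000,4.0001) = -60.2548°
θ_1 = β − ψ = 90.0000°
θ_3 = φ − θ_1 − θ_2 = -120.0004° (wrapped to (-180°,180°])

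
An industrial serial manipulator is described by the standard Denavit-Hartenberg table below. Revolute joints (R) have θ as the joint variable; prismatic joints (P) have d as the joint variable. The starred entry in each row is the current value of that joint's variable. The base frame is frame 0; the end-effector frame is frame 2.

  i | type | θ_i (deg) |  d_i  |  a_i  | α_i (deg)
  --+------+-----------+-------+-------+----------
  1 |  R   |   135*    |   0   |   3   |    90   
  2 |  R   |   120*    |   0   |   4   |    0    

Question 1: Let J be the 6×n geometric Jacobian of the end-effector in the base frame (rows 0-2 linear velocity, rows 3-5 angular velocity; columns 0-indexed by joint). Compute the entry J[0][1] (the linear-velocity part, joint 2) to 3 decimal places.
2.449

axis z_1 = (0.7071,0.7071,0.0000); lever o_n−o_1 = (1.4142,-1.4142,3.4641)
cross product → J_v[:, 1] = (2.4495,-2.4495,-2.0000)
J_ω[:, 1] = z_1
entry J[0][1] = 2.4495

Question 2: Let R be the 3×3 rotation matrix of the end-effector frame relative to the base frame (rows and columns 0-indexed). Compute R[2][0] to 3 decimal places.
End-effector x-axis (col 0 of R) = (0.3536,-0.3536,0.8660)
R[2][0] = 0.8660

0.866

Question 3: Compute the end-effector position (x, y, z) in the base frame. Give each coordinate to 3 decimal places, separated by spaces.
-0.707 0.707 3.464

after link 1: o_1 = (-2.1213, 2.1213, 0.0000)
after link 2: o_2 = (-0.7071, 0.7071, 3.4641)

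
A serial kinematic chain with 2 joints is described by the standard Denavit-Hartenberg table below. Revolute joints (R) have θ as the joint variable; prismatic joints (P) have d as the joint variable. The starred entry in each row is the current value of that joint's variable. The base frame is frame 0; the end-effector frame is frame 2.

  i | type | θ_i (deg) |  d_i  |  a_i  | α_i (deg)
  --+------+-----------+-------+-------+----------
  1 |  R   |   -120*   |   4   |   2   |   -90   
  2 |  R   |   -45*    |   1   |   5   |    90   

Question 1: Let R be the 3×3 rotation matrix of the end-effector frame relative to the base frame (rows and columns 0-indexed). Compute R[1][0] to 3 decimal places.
-0.612

End-effector x-axis (col 0 of R) = (-0.3536,-0.6124,0.7071)
R[1][0] = -0.6124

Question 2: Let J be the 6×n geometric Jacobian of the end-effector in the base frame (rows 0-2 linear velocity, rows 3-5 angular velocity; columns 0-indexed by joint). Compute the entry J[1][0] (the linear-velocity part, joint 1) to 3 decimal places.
axis z_0 = ẑ; lever o_n−o_0 = (-1.9017,-5.2939,7.5355)
cross product → J_v[:, 0] = (5.2939,-1.9017,0.0000)
J_ω[:, 0] = z_0
entry J[1][0] = -1.9017

-1.902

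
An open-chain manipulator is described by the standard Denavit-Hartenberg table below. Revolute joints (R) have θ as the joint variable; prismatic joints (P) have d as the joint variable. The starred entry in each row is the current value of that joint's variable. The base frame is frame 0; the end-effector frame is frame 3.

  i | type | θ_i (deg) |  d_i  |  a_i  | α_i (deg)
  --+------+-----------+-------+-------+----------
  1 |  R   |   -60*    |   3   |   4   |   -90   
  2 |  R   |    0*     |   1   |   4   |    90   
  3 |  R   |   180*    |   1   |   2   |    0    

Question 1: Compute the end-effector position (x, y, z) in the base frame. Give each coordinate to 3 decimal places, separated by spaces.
after link 1: o_1 = (2.0000, -3.4641, 3.0000)
after link 2: o_2 = (4.8660, -6.4282, 3.0000)
after link 3: o_3 = (3.8660, -4.6962, 4.0000)

3.866 -4.696 4.000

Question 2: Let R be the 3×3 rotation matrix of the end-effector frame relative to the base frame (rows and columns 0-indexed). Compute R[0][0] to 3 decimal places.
End-effector x-axis (col 0 of R) = (-0.5000,0.8660,0.0000)
R[0][0] = -0.5000

-0.500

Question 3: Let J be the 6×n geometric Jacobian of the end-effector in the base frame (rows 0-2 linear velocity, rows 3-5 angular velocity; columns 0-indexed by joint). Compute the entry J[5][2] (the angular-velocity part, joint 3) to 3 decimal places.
1.000

axis z_2 = (0.0000,0.0000,1.0000); lever o_n−o_2 = (-1.0000,1.7321,1.0000)
cross product → J_v[:, 2] = (-1.7321,-1.0000,0.0000)
J_ω[:, 2] = z_2
entry J[5][2] = 1.0000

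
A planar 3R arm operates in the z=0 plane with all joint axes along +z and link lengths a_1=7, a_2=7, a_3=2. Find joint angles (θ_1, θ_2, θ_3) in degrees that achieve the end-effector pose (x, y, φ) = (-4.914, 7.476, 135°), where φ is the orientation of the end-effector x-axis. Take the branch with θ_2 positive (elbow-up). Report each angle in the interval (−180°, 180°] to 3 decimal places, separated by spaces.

59.998 120.004 -45.002

wrist centre = target − a_3·(cos φ, sin φ) = (-3.4998, 6.0618)
cos θ_2 = (48.9938−7²−7²)/(2·7·7) = -0.5001; θ_2 = 120.0042° (elbow-up)
β = atan2(6.0618,-3.4998) = 120.0001°; ψ = atan2(6.0619,3.4996) = 60.0021°
θ_1 = β − ψ = 59.9980°
θ_3 = φ − θ_1 − θ_2 = -45.0022° (wrapped to (-180°,180°])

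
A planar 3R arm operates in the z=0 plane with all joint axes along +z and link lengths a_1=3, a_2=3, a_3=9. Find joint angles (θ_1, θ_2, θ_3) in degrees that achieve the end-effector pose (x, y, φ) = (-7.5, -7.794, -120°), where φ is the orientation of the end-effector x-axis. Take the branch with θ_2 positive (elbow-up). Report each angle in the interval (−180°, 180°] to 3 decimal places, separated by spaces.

119.996 120.000 0.004

wrist centre = target − a_3·(cos φ, sin φ) = (-3.0000, 0.0002)
cos θ_2 = (9.0000−3²−3²)/(2·3·3) = -0.5000; θ_2 = 120.0000° (elbow-up)
β = atan2(0.0002,-3.0000) = 179.9956°; ψ = atan2(2.5981,1.5000) = 60.0000°
θ_1 = β − ψ = 119.9956°
θ_3 = φ − θ_1 − θ_2 = 0.0044° (wrapped to (-180°,180°])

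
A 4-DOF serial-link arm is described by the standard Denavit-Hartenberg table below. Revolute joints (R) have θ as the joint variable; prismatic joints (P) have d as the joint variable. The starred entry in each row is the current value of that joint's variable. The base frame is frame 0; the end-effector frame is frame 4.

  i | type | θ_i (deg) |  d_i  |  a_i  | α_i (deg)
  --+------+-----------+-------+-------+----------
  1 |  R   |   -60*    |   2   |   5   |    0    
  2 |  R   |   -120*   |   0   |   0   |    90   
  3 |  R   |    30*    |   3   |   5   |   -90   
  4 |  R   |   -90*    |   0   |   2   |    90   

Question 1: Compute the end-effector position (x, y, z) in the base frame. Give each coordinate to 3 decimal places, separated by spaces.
after link 1: o_1 = (2.5000, -4.3301, 2.0000)
after link 2: o_2 = (2.5000, -4.3301, 2.0000)
after link 3: o_3 = (-1.8301, -1.3301, 4.5000)
after link 4: o_4 = (-1.8301, 0.6699, 4.5000)

-1.830 0.670 4.500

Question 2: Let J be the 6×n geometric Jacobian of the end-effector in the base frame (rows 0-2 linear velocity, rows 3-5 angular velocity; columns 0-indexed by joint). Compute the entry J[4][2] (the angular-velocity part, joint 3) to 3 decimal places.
axis z_2 = (-0.0000,1.0000,0.0000); lever o_n−o_2 = (-4.3301,5.0000,2.5000)
cross product → J_v[:, 2] = (2.5000,0.0000,4.3301)
J_ω[:, 2] = z_2
entry J[4][2] = 1.0000

1.000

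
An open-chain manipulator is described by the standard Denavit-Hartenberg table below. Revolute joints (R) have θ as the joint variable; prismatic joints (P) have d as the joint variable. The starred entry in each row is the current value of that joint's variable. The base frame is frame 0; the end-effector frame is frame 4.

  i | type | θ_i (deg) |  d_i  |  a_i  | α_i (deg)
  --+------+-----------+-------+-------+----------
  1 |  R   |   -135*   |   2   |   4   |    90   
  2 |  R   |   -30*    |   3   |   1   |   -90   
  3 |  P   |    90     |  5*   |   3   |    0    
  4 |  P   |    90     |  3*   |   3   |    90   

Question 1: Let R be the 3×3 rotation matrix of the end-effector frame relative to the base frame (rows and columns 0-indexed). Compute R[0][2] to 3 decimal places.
End-effector z-axis (col 2 of R) = (0.7071,-0.7071,-0.0000)
R[0][2] = 0.7071

0.707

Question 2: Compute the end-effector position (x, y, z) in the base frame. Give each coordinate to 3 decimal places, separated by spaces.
after link 1: o_1 = (-2.8284, -2.8284, 2.0000)
after link 2: o_2 = (-5.5621, -1.3195, 1.5000)
after link 3: o_3 = (-5.2086, -5.2086, 5.8301)
after link 4: o_4 = (-4.4321, -4.4321, 9.9282)

-4.432 -4.432 9.928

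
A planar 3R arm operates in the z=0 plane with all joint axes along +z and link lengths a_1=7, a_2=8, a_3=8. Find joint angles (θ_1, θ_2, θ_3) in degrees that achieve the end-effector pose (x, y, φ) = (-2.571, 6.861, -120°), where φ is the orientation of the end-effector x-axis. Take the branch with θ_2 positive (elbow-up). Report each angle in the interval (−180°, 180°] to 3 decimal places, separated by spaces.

59.997 45.009 134.994

wrist centre = target − a_3·(cos φ, sin φ) = (1.4290, 13.7892)
cos θ_2 = (192.1842−7²−8²)/(2·7·8) = 0.7070; θ_2 = 45.0085° (elbow-up)
β = atan2(13.7892,1.4290) = 84.0835°; ψ = atan2(5.6577,12.6560) = 24.0864°
θ_1 = β − ψ = 59.9971°
θ_3 = φ − θ_1 − θ_2 = 134.9944° (wrapped to (-180°,180°])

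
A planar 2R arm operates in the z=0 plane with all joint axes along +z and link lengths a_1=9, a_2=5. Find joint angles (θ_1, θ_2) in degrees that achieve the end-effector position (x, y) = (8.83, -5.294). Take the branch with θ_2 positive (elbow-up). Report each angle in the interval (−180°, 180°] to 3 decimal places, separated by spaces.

cos θ_2 = (105.9953−9²−5²)/(2·9·5) = -0.0001; θ_2 = 90.0030° (elbow-up)
β = atan2(-5.2940,8.8300) = -30.9447°; ψ = atan2(5.0000,8.9997) = 29.0553°
θ_1 = β − ψ = -60.0000°

-60.000 90.003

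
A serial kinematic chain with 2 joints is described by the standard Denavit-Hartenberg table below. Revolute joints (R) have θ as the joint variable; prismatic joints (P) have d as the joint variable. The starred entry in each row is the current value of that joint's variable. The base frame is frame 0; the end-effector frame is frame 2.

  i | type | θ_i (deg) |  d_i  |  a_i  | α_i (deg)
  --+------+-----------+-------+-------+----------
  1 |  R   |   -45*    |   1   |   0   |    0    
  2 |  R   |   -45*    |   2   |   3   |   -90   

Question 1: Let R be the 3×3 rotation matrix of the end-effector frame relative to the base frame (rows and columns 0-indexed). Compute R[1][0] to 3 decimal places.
End-effector x-axis (col 0 of R) = (0.0000,-1.0000,0.0000)
R[1][0] = -1.0000

-1.000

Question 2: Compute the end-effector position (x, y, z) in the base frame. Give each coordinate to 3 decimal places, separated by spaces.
after link 1: o_1 = (0.0000, 0.0000, 1.0000)
after link 2: o_2 = (0.0000, -3.0000, 3.0000)

0.000 -3.000 3.000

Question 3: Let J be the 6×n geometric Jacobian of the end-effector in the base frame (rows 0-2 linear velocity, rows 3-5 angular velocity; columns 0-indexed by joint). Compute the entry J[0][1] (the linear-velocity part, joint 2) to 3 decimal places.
axis z_1 = (0.0000,0.0000,1.0000); lever o_n−o_1 = (0.0000,-3.0000,2.0000)
cross product → J_v[:, 1] = (3.0000,0.0000,-0.0000)
J_ω[:, 1] = z_1
entry J[0][1] = 3.0000

3.000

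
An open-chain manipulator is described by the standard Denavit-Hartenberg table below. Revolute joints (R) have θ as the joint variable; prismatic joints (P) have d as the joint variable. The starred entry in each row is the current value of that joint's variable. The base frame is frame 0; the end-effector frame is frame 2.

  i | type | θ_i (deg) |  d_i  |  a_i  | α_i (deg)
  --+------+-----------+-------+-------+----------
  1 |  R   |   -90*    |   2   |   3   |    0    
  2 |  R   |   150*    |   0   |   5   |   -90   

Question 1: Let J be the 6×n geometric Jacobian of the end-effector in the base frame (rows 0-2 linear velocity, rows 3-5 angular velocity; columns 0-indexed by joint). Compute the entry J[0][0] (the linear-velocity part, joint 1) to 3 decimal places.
axis z_0 = ẑ; lever o_n−o_0 = (2.5000,1.3301,2.0000)
cross product → J_v[:, 0] = (-1.3301,2.5000,0.0000)
J_ω[:, 0] = z_0
entry J[0][0] = -1.3301

-1.330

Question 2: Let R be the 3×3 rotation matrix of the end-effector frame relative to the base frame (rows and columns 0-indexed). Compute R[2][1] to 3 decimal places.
-1.000

End-effector y-axis (col 1 of R) = (-0.0000,0.0000,-1.0000)
R[2][1] = -1.0000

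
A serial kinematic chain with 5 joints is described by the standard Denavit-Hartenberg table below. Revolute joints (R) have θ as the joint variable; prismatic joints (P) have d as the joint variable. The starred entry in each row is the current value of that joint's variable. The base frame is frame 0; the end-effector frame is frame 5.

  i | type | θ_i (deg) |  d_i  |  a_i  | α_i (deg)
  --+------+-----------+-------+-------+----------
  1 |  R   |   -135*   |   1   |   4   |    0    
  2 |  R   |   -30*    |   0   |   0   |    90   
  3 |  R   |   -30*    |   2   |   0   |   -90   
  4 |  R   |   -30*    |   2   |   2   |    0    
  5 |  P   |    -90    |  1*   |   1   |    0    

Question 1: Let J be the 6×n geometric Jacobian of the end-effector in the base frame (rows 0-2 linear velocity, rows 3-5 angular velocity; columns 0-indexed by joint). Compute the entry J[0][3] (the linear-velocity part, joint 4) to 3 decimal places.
axis z_3 = (-0.4830,-0.1294,0.8660); lever o_n−o_3 = (-2.9625,1.1381,1.9821)
cross product → J_v[:, 3] = (-1.2421,-1.6083,-0.9330)
J_ω[:, 3] = z_3
entry J[0][3] = -1.2421

-1.242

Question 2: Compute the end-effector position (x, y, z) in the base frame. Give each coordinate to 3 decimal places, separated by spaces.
-6.309 0.241 2.982

after link 1: o_1 = (-2.8284, -2.8284, 1.0000)
after link 2: o_2 = (-2.8284, -2.8284, 1.0000)
after link 3: o_3 = (-3.3461, -0.8966, 1.0000)
after link 4: o_4 = (-6.0197, -0.5777, 1.8660)
after link 5: o_5 = (-6.3085, 0.2415, 2.9821)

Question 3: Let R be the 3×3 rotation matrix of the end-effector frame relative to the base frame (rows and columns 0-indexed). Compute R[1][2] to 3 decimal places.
End-effector z-axis (col 2 of R) = (-0.4830,-0.1294,0.8660)
R[1][2] = -0.1294

-0.129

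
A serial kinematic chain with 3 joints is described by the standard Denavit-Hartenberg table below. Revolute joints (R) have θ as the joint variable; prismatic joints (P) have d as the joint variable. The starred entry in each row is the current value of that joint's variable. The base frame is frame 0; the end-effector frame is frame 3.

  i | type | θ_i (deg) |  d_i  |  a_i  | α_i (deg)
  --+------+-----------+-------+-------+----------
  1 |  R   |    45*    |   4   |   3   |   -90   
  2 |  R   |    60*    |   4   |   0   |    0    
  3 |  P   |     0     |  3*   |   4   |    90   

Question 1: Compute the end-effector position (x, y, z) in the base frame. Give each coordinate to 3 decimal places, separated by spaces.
-1.414 8.485 0.536

after link 1: o_1 = (2.1213, 2.1213, 4.0000)
after link 2: o_2 = (-0.7071, 4.9497, 4.0000)
after link 3: o_3 = (-1.4142, 8.4853, 0.5359)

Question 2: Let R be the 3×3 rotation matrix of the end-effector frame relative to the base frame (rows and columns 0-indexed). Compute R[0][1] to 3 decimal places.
-0.707

End-effector y-axis (col 1 of R) = (-0.7071,0.7071,0.0000)
R[0][1] = -0.7071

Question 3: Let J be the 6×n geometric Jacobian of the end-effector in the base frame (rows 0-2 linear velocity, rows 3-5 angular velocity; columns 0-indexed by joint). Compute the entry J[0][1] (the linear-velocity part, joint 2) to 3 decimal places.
-2.449

axis z_1 = (-0.7071,0.7071,0.0000); lever o_n−o_1 = (-3.5355,6.3640,-3.4641)
cross product → J_v[:, 1] = (-2.4495,-2.4495,-2.0000)
J_ω[:, 1] = z_1
entry J[0][1] = -2.4495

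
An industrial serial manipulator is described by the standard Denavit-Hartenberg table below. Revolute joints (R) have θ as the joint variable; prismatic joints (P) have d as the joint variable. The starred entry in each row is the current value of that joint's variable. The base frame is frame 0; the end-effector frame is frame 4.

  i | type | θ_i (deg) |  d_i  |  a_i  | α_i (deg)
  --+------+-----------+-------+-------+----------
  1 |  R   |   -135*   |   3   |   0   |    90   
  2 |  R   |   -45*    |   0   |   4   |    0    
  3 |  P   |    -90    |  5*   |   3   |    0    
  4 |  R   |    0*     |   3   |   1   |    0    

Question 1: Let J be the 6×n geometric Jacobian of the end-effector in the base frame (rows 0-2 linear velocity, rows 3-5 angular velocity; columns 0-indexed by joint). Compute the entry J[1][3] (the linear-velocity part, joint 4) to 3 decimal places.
-0.500

axis z_3 = (-0.7071,0.7071,0.0000); lever o_n−o_3 = (-1.6213,2.6213,-0.7071)
cross product → J_v[:, 3] = (-0.5000,-0.5000,-0.7071)
J_ω[:, 3] = z_3
entry J[1][3] = -0.5000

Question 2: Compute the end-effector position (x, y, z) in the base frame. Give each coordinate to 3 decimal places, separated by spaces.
-5.657 5.657 -2.657

after link 1: o_1 = (0.0000, 0.0000, 3.0000)
after link 2: o_2 = (-2.0000, -2.0000, 0.1716)
after link 3: o_3 = (-4.0355, 3.0355, -1.9497)
after link 4: o_4 = (-5.6569, 5.6569, -2.6569)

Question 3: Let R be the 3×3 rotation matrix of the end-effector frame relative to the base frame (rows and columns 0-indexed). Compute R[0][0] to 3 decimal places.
End-effector x-axis (col 0 of R) = (0.5000,0.5000,-0.7071)
R[0][0] = 0.5000

0.500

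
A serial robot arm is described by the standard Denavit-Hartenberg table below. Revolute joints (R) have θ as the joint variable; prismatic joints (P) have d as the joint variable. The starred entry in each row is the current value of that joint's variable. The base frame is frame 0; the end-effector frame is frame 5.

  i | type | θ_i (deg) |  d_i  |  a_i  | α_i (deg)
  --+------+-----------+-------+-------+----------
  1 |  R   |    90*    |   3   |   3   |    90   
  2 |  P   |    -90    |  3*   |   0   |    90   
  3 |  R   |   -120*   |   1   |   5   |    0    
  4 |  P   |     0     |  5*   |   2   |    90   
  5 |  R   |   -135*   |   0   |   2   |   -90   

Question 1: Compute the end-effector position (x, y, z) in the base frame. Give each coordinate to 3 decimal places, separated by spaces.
after link 1: o_1 = (0.0000, 3.0000, 3.0000)
after link 2: o_2 = (3.0000, 3.0000, 3.0000)
after link 3: o_3 = (-1.3301, 2.0000, 5.5000)
after link 4: o_4 = (-3.0622, -3.0000, 6.5000)
after link 5: o_5 = (-1.8374, -1.5858, 5.7929)

-1.837 -1.586 5.793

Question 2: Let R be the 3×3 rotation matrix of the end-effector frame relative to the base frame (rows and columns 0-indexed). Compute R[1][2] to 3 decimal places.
0.707

End-effector z-axis (col 2 of R) = (-0.6124,0.7071,0.3536)
R[1][2] = 0.7071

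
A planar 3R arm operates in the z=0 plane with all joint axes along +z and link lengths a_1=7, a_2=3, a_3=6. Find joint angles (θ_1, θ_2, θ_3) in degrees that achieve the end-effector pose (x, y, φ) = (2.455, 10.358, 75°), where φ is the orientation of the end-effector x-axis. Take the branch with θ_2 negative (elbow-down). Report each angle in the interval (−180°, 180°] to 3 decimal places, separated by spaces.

97.636 -149.993 127.357

wrist centre = target − a_3·(cos φ, sin φ) = (0.9021, 4.5624)
cos θ_2 = (21.6297−7²−3²)/(2·7·3) = -0.8660; θ_2 = -149.9926° (elbow-down)
β = atan2(4.5624,0.9021) = 78.8157°; ψ = atan2(-1.5003,4.4021) = -18.8202°
θ_1 = β − ψ = 97.6360°
θ_3 = φ − θ_1 − θ_2 = 127.3566° (wrapped to (-180°,180°])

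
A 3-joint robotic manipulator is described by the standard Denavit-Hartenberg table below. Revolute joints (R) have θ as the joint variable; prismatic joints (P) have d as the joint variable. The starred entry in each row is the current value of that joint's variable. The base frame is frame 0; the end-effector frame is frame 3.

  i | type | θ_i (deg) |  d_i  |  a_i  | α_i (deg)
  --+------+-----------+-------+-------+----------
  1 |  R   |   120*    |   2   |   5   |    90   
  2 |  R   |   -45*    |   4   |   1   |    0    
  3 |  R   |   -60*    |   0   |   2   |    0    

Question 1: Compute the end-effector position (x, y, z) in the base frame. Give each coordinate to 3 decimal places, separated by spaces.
after link 1: o_1 = (-2.5000, 4.3301, 2.0000)
after link 2: o_2 = (0.6105, 6.9425, 1.2929)
after link 3: o_3 = (0.8694, 6.4942, -0.6390)

0.869 6.494 -0.639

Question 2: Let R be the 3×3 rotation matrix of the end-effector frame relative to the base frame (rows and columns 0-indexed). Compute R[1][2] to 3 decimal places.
0.500

End-effector z-axis (col 2 of R) = (0.8660,0.5000,0.0000)
R[1][2] = 0.5000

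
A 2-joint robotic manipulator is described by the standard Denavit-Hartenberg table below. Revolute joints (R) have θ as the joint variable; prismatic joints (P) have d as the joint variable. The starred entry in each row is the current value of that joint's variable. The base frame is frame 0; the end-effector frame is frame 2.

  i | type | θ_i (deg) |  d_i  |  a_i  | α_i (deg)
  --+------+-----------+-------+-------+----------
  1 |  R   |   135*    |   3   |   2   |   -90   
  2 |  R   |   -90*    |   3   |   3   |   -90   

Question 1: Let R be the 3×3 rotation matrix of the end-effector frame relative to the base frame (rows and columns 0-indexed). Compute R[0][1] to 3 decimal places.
End-effector y-axis (col 1 of R) = (0.7071,0.7071,-0.0000)
R[0][1] = 0.7071

0.707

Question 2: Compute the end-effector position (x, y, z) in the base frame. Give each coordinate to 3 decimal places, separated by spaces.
after link 1: o_1 = (-1.4142, 1.4142, 3.0000)
after link 2: o_2 = (-3.5355, -0.7071, 6.0000)

-3.536 -0.707 6.000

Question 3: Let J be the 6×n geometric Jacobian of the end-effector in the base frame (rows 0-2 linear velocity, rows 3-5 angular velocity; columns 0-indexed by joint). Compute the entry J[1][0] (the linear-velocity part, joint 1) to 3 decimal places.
-3.536

axis z_0 = ẑ; lever o_n−o_0 = (-3.5355,-0.7071,6.0000)
cross product → J_v[:, 0] = (0.7071,-3.5355,0.0000)
J_ω[:, 0] = z_0
entry J[1][0] = -3.5355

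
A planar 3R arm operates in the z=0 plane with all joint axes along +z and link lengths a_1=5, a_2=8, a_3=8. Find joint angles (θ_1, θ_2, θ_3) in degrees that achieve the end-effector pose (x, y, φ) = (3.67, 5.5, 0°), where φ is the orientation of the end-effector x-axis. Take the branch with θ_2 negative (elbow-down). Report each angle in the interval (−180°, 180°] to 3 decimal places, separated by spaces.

wrist centre = target − a_3·(cos φ, sin φ) = (-4.3300, 5.5000)
cos θ_2 = (48.9989−5²−8²)/(2·5·8) = -0.5000; θ_2 = -120.0009° (elbow-down)
β = atan2(5.5000,-4.3300) = 128.2124°; ψ = atan2(-6.9281,0.9999) = -81.7876°
θ_1 = β − ψ = 210.0000°
θ_3 = φ − θ_1 − θ_2 = -89.9991° (wrapped to (-180°,180°])

-150.000 -120.001 -89.999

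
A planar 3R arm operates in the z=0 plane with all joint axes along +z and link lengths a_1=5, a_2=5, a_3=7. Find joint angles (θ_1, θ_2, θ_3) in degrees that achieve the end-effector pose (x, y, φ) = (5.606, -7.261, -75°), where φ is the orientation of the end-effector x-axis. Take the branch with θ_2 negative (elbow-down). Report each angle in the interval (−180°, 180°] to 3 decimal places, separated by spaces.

wrist centre = target − a_3·(cos φ, sin φ) = (3.7943, -0.4995)
cos θ_2 = (14.6460−5²−5²)/(2·5·5) = -0.7071; θ_2 = -134.9979° (elbow-down)
β = atan2(-0.4995,3.7943) = -7.4999°; ψ = atan2(-3.5357,1.4646) = -67.4989°
θ_1 = β − ψ = 59.9990°
θ_3 = φ − θ_1 − θ_2 = -0.0011° (wrapped to (-180°,180°])

59.999 -134.998 -0.001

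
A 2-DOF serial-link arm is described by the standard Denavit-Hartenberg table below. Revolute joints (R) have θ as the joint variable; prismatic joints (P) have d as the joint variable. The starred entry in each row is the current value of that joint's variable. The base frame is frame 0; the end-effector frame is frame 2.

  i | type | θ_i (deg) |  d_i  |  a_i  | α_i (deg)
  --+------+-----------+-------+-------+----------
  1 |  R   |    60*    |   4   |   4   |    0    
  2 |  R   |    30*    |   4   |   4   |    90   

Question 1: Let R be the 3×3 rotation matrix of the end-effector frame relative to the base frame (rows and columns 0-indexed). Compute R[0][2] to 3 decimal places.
End-effector z-axis (col 2 of R) = (1.0000,-0.0000,0.0000)
R[0][2] = 1.0000

1.000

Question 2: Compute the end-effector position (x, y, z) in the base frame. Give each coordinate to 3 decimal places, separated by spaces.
after link 1: o_1 = (2.0000, 3.4641, 4.0000)
after link 2: o_2 = (2.0000, 7.4641, 8.0000)

2.000 7.464 8.000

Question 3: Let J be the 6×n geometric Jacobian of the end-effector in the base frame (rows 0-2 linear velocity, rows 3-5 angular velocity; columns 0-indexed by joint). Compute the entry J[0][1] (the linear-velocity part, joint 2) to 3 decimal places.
-4.000

axis z_1 = (0.0000,0.0000,1.0000); lever o_n−o_1 = (0.0000,4.0000,4.0000)
cross product → J_v[:, 1] = (-4.0000,0.0000,0.0000)
J_ω[:, 1] = z_1
entry J[0][1] = -4.0000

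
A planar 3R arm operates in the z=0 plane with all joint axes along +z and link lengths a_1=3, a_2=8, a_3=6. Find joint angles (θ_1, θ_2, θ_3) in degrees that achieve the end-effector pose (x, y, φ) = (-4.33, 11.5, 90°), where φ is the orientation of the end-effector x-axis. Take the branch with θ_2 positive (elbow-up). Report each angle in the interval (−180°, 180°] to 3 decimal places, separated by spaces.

wrist centre = target − a_3·(cos φ, sin φ) = (-4.3300, 5.5000)
cos θ_2 = (48.9989−3²−8²)/(2·3·8) = -0.5000; θ_2 = 120.0015° (elbow-up)
β = atan2(5.5000,-4.3300) = 128.2124°; ψ = atan2(6.9281,-1.0002) = 98.2148°
θ_1 = β − ψ = 29.9976°
θ_3 = φ − θ_1 − θ_2 = -59.9991° (wrapped to (-180°,180°])

29.998 120.002 -59.999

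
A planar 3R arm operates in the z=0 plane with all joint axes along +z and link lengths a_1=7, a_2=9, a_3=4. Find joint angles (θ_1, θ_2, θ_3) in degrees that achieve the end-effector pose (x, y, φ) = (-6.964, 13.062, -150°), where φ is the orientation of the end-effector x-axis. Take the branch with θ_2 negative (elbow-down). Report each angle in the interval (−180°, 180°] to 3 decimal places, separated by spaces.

120.003 -30.006 120.003

wrist centre = target − a_3·(cos φ, sin φ) = (-3.4999, 15.0620)
cos θ_2 = (239.1131−7²−9²)/(2·7·9) = 0.8660; θ_2 = -30.0055° (elbow-down)
β = atan2(15.0620,-3.4999) = 103.0815°; ψ = atan2(-4.5008,14.7938) = -16.9215°
θ_1 = β − ψ = 120.0029°
θ_3 = φ − θ_1 − θ_2 = 120.0026° (wrapped to (-180°,180°])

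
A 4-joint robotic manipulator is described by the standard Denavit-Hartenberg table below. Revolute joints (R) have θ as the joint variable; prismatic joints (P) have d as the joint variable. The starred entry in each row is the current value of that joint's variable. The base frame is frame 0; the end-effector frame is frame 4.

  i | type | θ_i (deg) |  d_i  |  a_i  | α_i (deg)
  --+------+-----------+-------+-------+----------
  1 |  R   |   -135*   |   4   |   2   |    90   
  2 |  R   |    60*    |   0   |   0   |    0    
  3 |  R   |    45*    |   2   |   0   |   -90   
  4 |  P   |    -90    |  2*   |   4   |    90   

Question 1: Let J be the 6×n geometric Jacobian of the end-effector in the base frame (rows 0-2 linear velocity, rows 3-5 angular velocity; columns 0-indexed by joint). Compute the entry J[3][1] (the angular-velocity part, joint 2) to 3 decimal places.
axis z_1 = (-0.7071,0.7071,0.0000); lever o_n−o_1 = (-2.8766,5.6087,-0.5176)
cross product → J_v[:, 1] = (-0.3660,-0.3660,-1.9319)
J_ω[:, 1] = z_1
entry J[3][1] = -0.7071

-0.707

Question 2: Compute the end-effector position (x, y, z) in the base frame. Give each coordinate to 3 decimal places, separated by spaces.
after link 1: o_1 = (-1.4142, -1.4142, 4.0000)
after link 2: o_2 = (-1.4142, -1.4142, 4.0000)
after link 3: o_3 = (-2.8284, -0.0000, 4.0000)
after link 4: o_4 = (-4.2908, 4.1945, 3.4824)

-4.291 4.194 3.482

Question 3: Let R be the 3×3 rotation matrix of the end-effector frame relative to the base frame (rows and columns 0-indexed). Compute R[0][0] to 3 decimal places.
-0.707

End-effector x-axis (col 0 of R) = (-0.7071,0.7071,0.0000)
R[0][0] = -0.7071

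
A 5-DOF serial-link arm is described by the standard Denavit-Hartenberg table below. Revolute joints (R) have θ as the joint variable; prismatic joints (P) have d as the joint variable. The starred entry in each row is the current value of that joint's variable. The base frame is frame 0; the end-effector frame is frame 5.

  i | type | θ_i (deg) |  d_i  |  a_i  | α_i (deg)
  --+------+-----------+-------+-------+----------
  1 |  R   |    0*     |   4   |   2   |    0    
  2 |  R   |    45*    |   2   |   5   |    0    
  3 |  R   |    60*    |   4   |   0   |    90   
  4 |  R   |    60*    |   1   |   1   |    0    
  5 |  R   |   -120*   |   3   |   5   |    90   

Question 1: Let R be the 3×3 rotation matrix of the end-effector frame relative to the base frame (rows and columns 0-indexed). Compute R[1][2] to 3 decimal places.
-0.837

End-effector z-axis (col 2 of R) = (0.2241,-0.8365,-0.5000)
R[1][2] = -0.8365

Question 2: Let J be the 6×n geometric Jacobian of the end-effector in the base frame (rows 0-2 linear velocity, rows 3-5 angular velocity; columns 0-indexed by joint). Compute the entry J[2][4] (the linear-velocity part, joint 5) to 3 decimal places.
2.500

axis z_4 = (0.9659,0.2588,0.0000); lever o_n−o_4 = (2.2507,3.1913,-4.3301)
cross product → J_v[:, 4] = (-1.1207,4.1826,2.5000)
J_ω[:, 4] = z_4
entry J[2][4] = 2.5000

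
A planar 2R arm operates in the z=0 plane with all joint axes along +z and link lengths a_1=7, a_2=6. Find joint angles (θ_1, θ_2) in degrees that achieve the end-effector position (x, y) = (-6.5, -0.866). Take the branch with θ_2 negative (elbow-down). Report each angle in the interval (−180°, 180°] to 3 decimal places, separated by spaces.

cos θ_2 = (43.0000−7²−6²)/(2·7·6) = -0.5000; θ_2 = -120.0000° (elbow-down)
β = atan2(-0.8660,-6.5000) = -172.4111°; ψ = atan2(-5.1962,4.0000) = -52.4109°
θ_1 = β − ψ = -120.0002°

-120.000 -120.000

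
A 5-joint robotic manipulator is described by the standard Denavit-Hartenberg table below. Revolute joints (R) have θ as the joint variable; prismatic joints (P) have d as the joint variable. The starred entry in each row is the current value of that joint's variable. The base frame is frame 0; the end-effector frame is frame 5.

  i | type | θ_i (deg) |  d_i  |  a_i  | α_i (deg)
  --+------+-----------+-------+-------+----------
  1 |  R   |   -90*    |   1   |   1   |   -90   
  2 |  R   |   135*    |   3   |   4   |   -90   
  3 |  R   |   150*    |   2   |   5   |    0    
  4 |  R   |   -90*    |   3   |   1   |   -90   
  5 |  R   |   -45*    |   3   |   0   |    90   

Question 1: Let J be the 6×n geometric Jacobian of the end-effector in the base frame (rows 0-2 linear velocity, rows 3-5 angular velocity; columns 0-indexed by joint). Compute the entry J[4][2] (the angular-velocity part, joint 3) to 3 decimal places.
axis z_2 = (-0.0000,0.7071,0.7071); lever o_n−o_2 = (-4.8660,-1.0099,8.0810)
cross product → J_v[:, 2] = (6.4282,-3.4408,3.4408)
J_ω[:, 2] = z_2
entry J[4][2] = 0.7071

0.707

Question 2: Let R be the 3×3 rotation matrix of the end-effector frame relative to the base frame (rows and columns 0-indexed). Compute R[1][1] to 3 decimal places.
End-effector y-axis (col 1 of R) = (-0.5000,-0.6124,0.6124)
R[1][1] = -0.6124

-0.612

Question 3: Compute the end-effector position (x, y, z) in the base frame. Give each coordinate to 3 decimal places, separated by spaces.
after link 1: o_1 = (0.0000, -1.0000, 1.0000)
after link 2: o_2 = (3.0000, 1.8284, -1.8284)
after link 3: o_3 = (0.5000, 0.1808, 2.6476)
after link 4: o_4 = (-0.3660, 2.6557, 4.4154)
after link 5: o_5 = (-1.8660, 0.8185, 6.2525)

-1.866 0.819 6.253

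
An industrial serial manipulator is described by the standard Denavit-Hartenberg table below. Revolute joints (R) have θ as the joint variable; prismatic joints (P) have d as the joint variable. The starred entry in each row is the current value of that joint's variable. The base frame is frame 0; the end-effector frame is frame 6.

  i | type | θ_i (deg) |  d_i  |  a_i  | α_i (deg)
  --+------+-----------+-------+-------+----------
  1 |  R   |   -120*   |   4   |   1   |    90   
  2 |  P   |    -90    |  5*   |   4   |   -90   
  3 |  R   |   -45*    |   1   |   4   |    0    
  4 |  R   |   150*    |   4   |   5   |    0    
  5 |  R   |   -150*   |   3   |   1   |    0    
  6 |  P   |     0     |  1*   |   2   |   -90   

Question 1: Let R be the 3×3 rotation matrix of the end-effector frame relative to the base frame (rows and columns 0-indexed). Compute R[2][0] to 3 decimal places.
-0.707

End-effector x-axis (col 0 of R) = (-0.6124,0.3536,-0.7071)
R[2][0] = -0.7071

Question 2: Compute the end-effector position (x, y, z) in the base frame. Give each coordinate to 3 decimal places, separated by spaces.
after link 1: o_1 = (-0.5000, -0.8660, 4.0000)
after link 2: o_2 = (-4.8301, 1.6340, 0.0000)
after link 3: o_3 = (-7.7796, 2.1822, -2.8284)
after link 4: o_4 = (-5.5970, -3.6968, -1.5343)
after link 5: o_5 = (-7.7094, -5.9413, -2.2414)
after link 6: o_6 = (-9.4342, -6.1002, -3.6557)

-9.434 -6.100 -3.656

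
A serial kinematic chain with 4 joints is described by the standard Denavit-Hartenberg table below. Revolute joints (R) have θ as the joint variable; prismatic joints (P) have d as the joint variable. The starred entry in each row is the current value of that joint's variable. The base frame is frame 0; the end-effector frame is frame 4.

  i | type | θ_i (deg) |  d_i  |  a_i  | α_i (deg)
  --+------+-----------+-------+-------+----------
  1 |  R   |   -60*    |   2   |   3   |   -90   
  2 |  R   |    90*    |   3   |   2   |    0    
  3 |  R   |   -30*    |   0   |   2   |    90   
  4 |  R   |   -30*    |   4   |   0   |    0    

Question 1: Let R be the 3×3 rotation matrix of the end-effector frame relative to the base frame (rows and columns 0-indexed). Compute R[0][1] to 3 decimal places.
End-effector y-axis (col 1 of R) = (0.8750,0.2165,-0.4330)
R[0][1] = 0.8750

0.875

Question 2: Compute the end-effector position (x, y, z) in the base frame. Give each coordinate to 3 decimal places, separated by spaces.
after link 1: o_1 = (1.5000, -2.5981, 2.0000)
after link 2: o_2 = (4.0981, -1.0981, 0.0000)
after link 3: o_3 = (4.5981, -1.9641, -1.7321)
after link 4: o_4 = (6.3301, -4.9641, 0.2679)

6.330 -4.964 0.268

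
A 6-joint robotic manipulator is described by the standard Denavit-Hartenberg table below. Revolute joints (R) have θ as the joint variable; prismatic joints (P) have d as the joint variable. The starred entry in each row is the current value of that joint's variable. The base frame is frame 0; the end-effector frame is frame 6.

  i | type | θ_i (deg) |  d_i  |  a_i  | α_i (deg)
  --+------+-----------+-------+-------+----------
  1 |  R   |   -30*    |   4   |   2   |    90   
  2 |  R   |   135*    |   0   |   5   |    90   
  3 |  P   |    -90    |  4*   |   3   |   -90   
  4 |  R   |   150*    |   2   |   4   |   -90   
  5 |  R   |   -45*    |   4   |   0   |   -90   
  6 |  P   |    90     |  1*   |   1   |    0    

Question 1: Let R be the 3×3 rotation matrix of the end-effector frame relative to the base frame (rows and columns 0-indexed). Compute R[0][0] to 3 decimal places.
End-effector x-axis (col 0 of R) = (-0.2803,0.7392,-0.6124)
R[0][0] = -0.2803

-0.280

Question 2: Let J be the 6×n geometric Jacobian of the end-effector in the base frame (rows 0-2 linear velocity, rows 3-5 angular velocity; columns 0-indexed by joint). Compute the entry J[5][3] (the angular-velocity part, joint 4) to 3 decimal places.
0.707

axis z_3 = (-0.6124,0.3536,0.7071); lever o_n−o_3 = (-3.4302,-4.4587,1.0871)
cross product → J_v[:, 3] = (3.5371,-1.7598,3.9432)
J_ω[:, 3] = z_3
entry J[5][3] = 0.7071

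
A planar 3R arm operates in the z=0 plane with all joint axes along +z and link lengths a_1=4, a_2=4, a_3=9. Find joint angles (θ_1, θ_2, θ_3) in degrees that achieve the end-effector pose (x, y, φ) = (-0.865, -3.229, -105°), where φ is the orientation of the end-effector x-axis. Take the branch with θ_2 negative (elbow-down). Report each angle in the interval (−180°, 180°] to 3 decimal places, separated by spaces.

wrist centre = target − a_3·(cos φ, sin φ) = (1.4644, 5.4643)
cos θ_2 = (32.0033−4²−4²)/(2·4·4) = 0.0001; θ_2 = -89.9941° (elbow-down)
β = atan2(5.4643,1.4644) = 74.9980°; ψ = atan2(-4.0000,4.0004) = -44.9970°
θ_1 = β − ψ = 119.9950°
θ_3 = φ − θ_1 − θ_2 = -135.0009° (wrapped to (-180°,180°])

119.995 -89.994 -135.001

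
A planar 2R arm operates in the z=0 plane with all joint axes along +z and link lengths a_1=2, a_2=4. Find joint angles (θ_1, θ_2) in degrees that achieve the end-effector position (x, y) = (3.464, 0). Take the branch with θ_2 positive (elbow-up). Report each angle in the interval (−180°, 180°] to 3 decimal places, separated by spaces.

-90.003 120.003

cos θ_2 = (11.9993−2²−4²)/(2·2·4) = -0.5000; θ_2 = 120.0029° (elbow-up)
β = atan2(0.0000,3.4640) = 0.0000°; ψ = atan2(3.4640,-0.0002) = 90.0029°
θ_1 = β − ψ = -90.0029°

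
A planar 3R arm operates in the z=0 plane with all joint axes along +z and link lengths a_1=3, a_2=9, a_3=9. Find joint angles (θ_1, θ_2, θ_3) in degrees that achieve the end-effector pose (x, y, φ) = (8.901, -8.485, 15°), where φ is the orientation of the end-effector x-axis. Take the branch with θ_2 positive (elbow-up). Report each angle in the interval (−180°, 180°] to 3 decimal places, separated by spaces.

wrist centre = target − a_3·(cos φ, sin φ) = (0.2077, -10.8144)
cos θ_2 = (116.9938−3²−9²)/(2·3·9) = 0.4999; θ_2 = 60.0077° (elbow-up)
β = atan2(-10.8144,0.2077) = -88.8999°; ψ = atan2(7.7948,7.4990) = 46.1083°
θ_1 = β − ψ = -135.0082°
θ_3 = φ − θ_1 − θ_2 = 90.0005° (wrapped to (-180°,180°])

-135.008 60.008 90.001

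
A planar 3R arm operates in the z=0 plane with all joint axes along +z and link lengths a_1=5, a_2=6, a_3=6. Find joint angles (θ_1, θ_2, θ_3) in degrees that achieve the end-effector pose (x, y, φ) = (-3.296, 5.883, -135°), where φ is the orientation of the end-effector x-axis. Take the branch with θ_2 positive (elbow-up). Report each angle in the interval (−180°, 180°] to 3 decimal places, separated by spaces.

60.001 45.002 119.997

wrist centre = target − a_3·(cos φ, sin φ) = (0.9466, 10.1256)
cos θ_2 = (103.4247−5²−6²)/(2·5·6) = 0.7071; θ_2 = 45.0023° (elbow-up)
β = atan2(10.1256,0.9466) = 84.6590°; ψ = atan2(4.2428,9.2425) = 24.6578°
θ_1 = β − ψ = 60.0012°
θ_3 = φ − θ_1 − θ_2 = 119.9965° (wrapped to (-180°,180°])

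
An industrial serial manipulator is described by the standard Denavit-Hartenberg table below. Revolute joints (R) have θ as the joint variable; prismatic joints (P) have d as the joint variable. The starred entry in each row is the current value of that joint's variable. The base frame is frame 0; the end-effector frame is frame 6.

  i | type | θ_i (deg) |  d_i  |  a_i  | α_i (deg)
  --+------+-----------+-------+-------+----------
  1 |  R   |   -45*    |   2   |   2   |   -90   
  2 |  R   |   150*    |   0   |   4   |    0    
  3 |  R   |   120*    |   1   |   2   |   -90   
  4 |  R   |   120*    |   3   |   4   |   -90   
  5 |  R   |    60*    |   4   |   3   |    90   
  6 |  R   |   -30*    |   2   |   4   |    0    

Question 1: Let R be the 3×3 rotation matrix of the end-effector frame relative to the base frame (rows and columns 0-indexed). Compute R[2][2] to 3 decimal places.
End-effector z-axis (col 2 of R) = (-0.1768,-0.8839,-0.4330)
R[2][2] = -0.4330

-0.433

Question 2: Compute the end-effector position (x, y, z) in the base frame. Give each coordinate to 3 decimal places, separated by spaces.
-6.240 -1.910 -4.214

after link 1: o_1 = (1.4142, -1.4142, 2.0000)
after link 2: o_2 = (-1.0353, 1.0353, 0.0000)
after link 3: o_3 = (-0.3282, 1.7424, 2.0000)
after link 4: o_4 = (-0.6563, -2.8284, 0.0000)
after link 5: o_5 = (-1.9978, -0.4957, -4.2141)
after link 6: o_6 = (-6.2404, -1.9099, -4.2141)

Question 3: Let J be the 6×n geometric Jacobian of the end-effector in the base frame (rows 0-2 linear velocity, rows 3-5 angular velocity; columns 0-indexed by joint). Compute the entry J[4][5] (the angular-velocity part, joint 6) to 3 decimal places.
-0.884

axis z_5 = (-0.1768,-0.8839,-0.4330); lever o_n−o_5 = (-4.2426,-1.4142,0.0000)
cross product → J_v[:, 5] = (-0.6124,1.8371,-3.5000)
J_ω[:, 5] = z_5
entry J[4][5] = -0.8839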